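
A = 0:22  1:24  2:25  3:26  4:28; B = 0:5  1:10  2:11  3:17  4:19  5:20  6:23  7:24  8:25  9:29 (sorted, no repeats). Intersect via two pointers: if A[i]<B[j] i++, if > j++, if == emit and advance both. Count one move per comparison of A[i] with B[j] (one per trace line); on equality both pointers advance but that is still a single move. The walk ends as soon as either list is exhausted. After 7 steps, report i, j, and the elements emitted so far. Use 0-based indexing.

i=0 j=0: 22>5, j++
i=0 j=1: 22>10, j++
i=0 j=2: 22>11, j++
i=0 j=3: 22>17, j++
i=0 j=4: 22>19, j++
i=0 j=5: 22>20, j++
i=0 j=6: 22<23, i++

i=1, j=6, emitted=[]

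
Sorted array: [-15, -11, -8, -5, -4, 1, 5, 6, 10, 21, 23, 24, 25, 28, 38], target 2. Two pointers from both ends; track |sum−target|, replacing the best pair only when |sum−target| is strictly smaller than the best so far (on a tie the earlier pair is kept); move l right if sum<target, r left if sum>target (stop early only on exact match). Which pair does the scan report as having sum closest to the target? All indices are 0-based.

pair (-8, 10) with sum 2 (|Δ|=0)

l=0 r=14: -15+38=23 d=21 *, r--
l=0 r=13: -15+28=13 d=11 *, r--
l=0 r=12: -15+25=10 d=8 *, r--
l=0 r=11: -15+24=9 d=7 *, r--
l=0 r=10: -15+23=8 d=6 *, r--
l=0 r=9: -15+21=6 d=4 *, r--
l=0 r=8: -15+10=-5 d=7, l++
l=1 r=8: -11+10=-1 d=3 *, l++
l=2 r=8: -8+10=2 d=0 *, stop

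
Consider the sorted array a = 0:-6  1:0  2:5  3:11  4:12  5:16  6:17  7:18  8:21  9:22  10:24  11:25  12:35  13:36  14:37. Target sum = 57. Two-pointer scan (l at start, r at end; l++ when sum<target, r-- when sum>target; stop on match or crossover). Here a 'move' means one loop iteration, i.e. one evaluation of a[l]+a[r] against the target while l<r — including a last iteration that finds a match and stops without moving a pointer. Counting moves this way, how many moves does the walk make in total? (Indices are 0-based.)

l=0 r=14: -6+37=31 <57, l++
l=1 r=14: 0+37=37 <57, l++
l=2 r=14: 5+37=42 <57, l++
l=3 r=14: 11+37=48 <57, l++
l=4 r=14: 12+37=49 <57, l++
l=5 r=14: 16+37=53 <57, l++
l=6 r=14: 17+37=54 <57, l++
l=7 r=14: 18+37=55 <57, l++
l=8 r=14: 21+37=58 >57, r--
l=8 r=13: 21+36=57, found

10 moves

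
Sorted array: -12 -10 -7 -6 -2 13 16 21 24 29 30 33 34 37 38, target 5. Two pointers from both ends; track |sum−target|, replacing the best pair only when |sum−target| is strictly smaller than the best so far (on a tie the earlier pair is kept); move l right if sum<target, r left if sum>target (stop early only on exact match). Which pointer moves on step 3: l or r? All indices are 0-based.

l=0 r=14: -12+38=26 d=21 *, r--
l=0 r=13: -12+37=25 d=20 *, r--
l=0 r=12: -12+34=22 d=17 *, r--

r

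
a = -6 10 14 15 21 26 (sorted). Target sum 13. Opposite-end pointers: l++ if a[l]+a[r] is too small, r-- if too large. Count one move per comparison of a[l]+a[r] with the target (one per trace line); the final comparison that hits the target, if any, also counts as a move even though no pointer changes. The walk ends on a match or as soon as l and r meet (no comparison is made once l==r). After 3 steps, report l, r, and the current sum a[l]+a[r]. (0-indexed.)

l=0 r=5: -6+26=20 >13, r--
l=0 r=4: -6+21=15 >13, r--
l=0 r=3: -6+15=9 <13, l++

l=1, r=3, sum=25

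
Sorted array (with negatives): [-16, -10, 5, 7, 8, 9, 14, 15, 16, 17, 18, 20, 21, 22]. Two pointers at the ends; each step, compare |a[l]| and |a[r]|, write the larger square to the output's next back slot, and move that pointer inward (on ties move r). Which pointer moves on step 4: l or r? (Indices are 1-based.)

[1,14] |-16|<=|22| out[14]=484 → r--
[1,13] |-16|<=|21| out[13]=441 → r--
[1,12] |-16|<=|20| out[12]=400 → r--
[1,11] |-16|<=|18| out[11]=324 → r--

r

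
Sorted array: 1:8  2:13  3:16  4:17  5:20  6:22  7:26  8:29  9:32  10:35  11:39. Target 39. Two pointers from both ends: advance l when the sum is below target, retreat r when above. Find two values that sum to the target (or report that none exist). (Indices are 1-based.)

(13, 26)

l=1 r=11: 8+39=47 >39, r--
l=1 r=10: 8+35=43 >39, r--
l=1 r=9: 8+32=40 >39, r--
l=1 r=8: 8+29=37 <39, l++
l=2 r=8: 13+29=42 >39, r--
l=2 r=7: 13+26=39, found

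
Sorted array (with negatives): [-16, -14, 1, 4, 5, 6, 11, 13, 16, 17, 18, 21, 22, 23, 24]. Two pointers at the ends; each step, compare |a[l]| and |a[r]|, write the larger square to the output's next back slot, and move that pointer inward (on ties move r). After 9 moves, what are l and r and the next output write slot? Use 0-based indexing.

l=2, r=7, next write slot=5

[0,14] |-16|<=|24| out[14]=576 → r--
[0,13] |-16|<=|23| out[13]=529 → r--
[0,12] |-16|<=|22| out[12]=484 → r--
[0,11] |-16|<=|21| out[11]=441 → r--
[0,10] |-16|<=|18| out[10]=324 → r--
[0,9] |-16|<=|17| out[9]=289 → r--
[0,8] |-16|<=|16| out[8]=256 → r--
[0,7] |-16|>|13| out[7]=256 → l++
[1,7] |-14|>|13| out[6]=196 → l++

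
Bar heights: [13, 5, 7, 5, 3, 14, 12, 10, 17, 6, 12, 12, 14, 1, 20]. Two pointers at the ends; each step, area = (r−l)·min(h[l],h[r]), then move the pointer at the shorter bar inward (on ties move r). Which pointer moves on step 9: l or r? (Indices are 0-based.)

l

l=0 r=14: min(13,20)*14=182 best=182 *, l++
l=1 r=14: min(5,20)*13=65 best=182, l++
l=2 r=14: min(7,20)*12=84 best=182, l++
l=3 r=14: min(5,20)*11=55 best=182, l++
l=4 r=14: min(3,20)*10=30 best=182, l++
l=5 r=14: min(14,20)*9=126 best=182, l++
l=6 r=14: min(12,20)*8=96 best=182, l++
l=7 r=14: min(10,20)*7=70 best=182, l++
l=8 r=14: min(17,20)*6=102 best=182, l++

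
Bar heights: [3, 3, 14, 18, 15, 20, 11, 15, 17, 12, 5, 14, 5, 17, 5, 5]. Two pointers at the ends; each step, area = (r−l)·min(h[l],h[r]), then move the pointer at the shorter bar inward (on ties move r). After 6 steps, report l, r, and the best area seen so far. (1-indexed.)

l=1 r=16: min(3,5)*15=45 best=45 *, l++
l=2 r=16: min(3,5)*14=42 best=45, l++
l=3 r=16: min(14,5)*13=65 best=65 *, r--
l=3 r=15: min(14,5)*12=60 best=65, r--
l=3 r=14: min(14,17)*11=154 best=154 *, l++
l=4 r=14: min(18,17)*10=170 best=170 *, r--

l=4, r=13, best area=170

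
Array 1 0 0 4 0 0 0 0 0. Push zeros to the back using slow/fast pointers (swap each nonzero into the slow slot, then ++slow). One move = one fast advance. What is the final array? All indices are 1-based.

slow=1 fast=1: a[fast]=1≠0 swap→a[1]=1, slow++,fast++
slow=2 fast=2: a[fast]=0, fast++
slow=2 fast=3: a[fast]=0, fast++
slow=2 fast=4: a[fast]=4≠0 swap→a[2]=4, slow++,fast++
slow=3 fast=5: a[fast]=0, fast++
slow=3 fast=6: a[fast]=0, fast++
slow=3 fast=7: a[fast]=0, fast++
slow=3 fast=8: a[fast]=0, fast++
slow=3 fast=9: a[fast]=0, fast++

[1, 4, 0, 0, 0, 0, 0, 0, 0]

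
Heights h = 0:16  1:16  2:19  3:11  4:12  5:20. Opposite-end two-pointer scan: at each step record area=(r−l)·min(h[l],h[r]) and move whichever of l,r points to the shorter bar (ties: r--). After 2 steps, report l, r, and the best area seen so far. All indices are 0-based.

l=0 r=5: min(16,20)*5=80 best=80 *, l++
l=1 r=5: min(16,20)*4=64 best=80, l++

l=2, r=5, best area=80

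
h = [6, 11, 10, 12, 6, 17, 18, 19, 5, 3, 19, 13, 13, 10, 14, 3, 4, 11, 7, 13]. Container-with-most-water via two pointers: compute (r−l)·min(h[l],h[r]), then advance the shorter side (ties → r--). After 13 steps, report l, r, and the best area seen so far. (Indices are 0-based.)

l=5, r=11, best area=198

l=0 r=19: min(6,13)*19=114 best=114 *, l++
l=1 r=19: min(11,13)*18=198 best=198 *, l++
l=2 r=19: min(10,13)*17=170 best=198, l++
l=3 r=19: min(12,13)*16=192 best=198, l++
l=4 r=19: min(6,13)*15=90 best=198, l++
l=5 r=19: min(17,13)*14=182 best=198, r--
l=5 r=18: min(17,7)*13=91 best=198, r--
l=5 r=17: min(17,11)*12=132 best=198, r--
l=5 r=16: min(17,4)*11=44 best=198, r--
l=5 r=15: min(17,3)*10=30 best=198, r--
l=5 r=14: min(17,14)*9=126 best=198, r--
l=5 r=13: min(17,10)*8=80 best=198, r--
l=5 r=12: min(17,13)*7=91 best=198, r--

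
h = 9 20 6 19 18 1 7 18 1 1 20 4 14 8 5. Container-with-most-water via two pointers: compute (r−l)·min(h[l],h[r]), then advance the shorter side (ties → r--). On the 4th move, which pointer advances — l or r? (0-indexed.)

[0,14] min(9,5)*14=70 best=70 * → r--
[0,13] min(9,8)*13=104 best=104 * → r--
[0,12] min(9,14)*12=108 best=108 * → l++
[1,12] min(20,14)*11=154 best=154 * → r--

r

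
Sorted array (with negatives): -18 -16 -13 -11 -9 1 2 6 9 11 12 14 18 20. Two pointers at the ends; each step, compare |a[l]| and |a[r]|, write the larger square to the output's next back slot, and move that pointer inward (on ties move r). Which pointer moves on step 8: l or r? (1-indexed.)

l=1 r=14: |-18|<=|20| out[14]=400, r--
l=1 r=13: |-18|<=|18| out[13]=324, r--
l=1 r=12: |-18|>|14| out[12]=324, l++
l=2 r=12: |-16|>|14| out[11]=256, l++
l=3 r=12: |-13|<=|14| out[10]=196, r--
l=3 r=11: |-13|>|12| out[9]=169, l++
l=4 r=11: |-11|<=|12| out[8]=144, r--
l=4 r=10: |-11|<=|11| out[7]=121, r--

r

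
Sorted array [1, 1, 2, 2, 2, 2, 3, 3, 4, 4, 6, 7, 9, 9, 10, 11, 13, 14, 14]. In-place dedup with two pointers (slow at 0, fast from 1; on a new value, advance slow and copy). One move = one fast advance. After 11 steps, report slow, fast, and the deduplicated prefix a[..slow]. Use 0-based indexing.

slow=5, fast=12, prefix=[1, 2, 3, 4, 6, 7]

(s=0,f=1) a[fast]=1=a[slow] dup → fast++
(s=0,f=2) a[fast]=2≠a[slow]=1 write a[1]=2 → slow++,fast++
(s=1,f=3) a[fast]=2=a[slow] dup → fast++
(s=1,f=4) a[fast]=2=a[slow] dup → fast++
(s=1,f=5) a[fast]=2=a[slow] dup → fast++
(s=1,f=6) a[fast]=3≠a[slow]=2 write a[2]=3 → slow++,fast++
(s=2,f=7) a[fast]=3=a[slow] dup → fast++
(s=2,f=8) a[fast]=4≠a[slow]=3 write a[3]=4 → slow++,fast++
(s=3,f=9) a[fast]=4=a[slow] dup → fast++
(s=3,f=10) a[fast]=6≠a[slow]=4 write a[4]=6 → slow++,fast++
(s=4,f=11) a[fast]=7≠a[slow]=6 write a[5]=7 → slow++,fast++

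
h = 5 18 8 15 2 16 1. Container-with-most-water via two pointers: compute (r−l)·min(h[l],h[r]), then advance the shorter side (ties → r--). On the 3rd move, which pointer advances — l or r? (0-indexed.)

r

[0,6] min(5,1)*6=6 best=6 * → r--
[0,5] min(5,16)*5=25 best=25 * → l++
[1,5] min(18,16)*4=64 best=64 * → r--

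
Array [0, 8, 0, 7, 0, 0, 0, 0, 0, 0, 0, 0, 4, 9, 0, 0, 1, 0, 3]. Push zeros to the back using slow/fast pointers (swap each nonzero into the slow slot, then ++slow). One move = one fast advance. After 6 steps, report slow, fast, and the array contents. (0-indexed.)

(s=0,f=0) a[fast]=0 → fast++
(s=0,f=1) a[fast]=8≠0 swap→a[0]=8 → slow++,fast++
(s=1,f=2) a[fast]=0 → fast++
(s=1,f=3) a[fast]=7≠0 swap→a[1]=7 → slow++,fast++
(s=2,f=4) a[fast]=0 → fast++
(s=2,f=5) a[fast]=0 → fast++

slow=2, fast=6, a=[8, 7, 0, 0, 0, 0, 0, 0, 0, 0, 0, 0, 4, 9, 0, 0, 1, 0, 3]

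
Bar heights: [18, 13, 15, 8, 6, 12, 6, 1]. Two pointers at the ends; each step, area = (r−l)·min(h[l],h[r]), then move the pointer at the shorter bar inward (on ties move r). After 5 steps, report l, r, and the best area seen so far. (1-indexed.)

l=1, r=3, best area=60

[1,8] min(18,1)*7=7 best=7 * → r--
[1,7] min(18,6)*6=36 best=36 * → r--
[1,6] min(18,12)*5=60 best=60 * → r--
[1,5] min(18,6)*4=24 best=60 → r--
[1,4] min(18,8)*3=24 best=60 → r--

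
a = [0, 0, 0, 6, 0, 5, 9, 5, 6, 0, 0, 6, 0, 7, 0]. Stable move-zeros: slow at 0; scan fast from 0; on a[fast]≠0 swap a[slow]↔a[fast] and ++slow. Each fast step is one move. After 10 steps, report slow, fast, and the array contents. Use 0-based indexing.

(s=0,f=0) a[fast]=0 → fast++
(s=0,f=1) a[fast]=0 → fast++
(s=0,f=2) a[fast]=0 → fast++
(s=0,f=3) a[fast]=6≠0 swap→a[0]=6 → slow++,fast++
(s=1,f=4) a[fast]=0 → fast++
(s=1,f=5) a[fast]=5≠0 swap→a[1]=5 → slow++,fast++
(s=2,f=6) a[fast]=9≠0 swap→a[2]=9 → slow++,fast++
(s=3,f=7) a[fast]=5≠0 swap→a[3]=5 → slow++,fast++
(s=4,f=8) a[fast]=6≠0 swap→a[4]=6 → slow++,fast++
(s=5,f=9) a[fast]=0 → fast++

slow=5, fast=10, a=[6, 5, 9, 5, 6, 0, 0, 0, 0, 0, 0, 6, 0, 7, 0]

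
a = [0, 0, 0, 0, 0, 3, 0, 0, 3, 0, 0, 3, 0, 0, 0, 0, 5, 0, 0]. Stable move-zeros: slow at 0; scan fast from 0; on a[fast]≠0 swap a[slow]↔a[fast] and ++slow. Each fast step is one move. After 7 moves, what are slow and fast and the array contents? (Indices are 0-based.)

slow=0 fast=0: a[fast]=0, fast++
slow=0 fast=1: a[fast]=0, fast++
slow=0 fast=2: a[fast]=0, fast++
slow=0 fast=3: a[fast]=0, fast++
slow=0 fast=4: a[fast]=0, fast++
slow=0 fast=5: a[fast]=3≠0 swap→a[0]=3, slow++,fast++
slow=1 fast=6: a[fast]=0, fast++

slow=1, fast=7, a=[3, 0, 0, 0, 0, 0, 0, 0, 3, 0, 0, 3, 0, 0, 0, 0, 5, 0, 0]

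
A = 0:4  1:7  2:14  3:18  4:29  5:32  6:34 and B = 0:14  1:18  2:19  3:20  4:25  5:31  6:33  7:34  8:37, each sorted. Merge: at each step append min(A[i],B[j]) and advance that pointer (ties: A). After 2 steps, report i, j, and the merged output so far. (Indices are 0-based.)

i=2, j=0, merged so far=[4, 7]

i=0 j=0: A[i]=4<=B[j]=14 take 4, i++
i=1 j=0: A[i]=7<=B[j]=14 take 7, i++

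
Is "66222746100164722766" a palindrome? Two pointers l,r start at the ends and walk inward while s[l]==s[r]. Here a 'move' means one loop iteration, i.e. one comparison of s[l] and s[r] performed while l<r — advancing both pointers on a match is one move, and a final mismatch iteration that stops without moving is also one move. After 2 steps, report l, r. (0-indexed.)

l=0 r=19: '6'=='6', l++,r--
l=1 r=18: '6'=='6', l++,r--

l=2, r=17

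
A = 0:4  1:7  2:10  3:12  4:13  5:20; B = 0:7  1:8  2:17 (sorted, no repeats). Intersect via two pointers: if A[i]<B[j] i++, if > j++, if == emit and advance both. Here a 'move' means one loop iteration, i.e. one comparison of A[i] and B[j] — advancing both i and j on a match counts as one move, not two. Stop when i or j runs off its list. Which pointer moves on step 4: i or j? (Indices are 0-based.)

[i=0,j=0] 4<7 → i++
[i=1,j=0] 7==7 emit → i++,j++
[i=2,j=1] 10>8 → j++
[i=2,j=2] 10<17 → i++

i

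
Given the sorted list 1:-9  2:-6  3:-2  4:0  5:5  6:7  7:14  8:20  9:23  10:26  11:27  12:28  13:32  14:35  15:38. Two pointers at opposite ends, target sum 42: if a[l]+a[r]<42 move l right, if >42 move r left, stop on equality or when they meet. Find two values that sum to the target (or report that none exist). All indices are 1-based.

[1,15] -9+38=29 <42 → l++
[2,15] -6+38=32 <42 → l++
[3,15] -2+38=36 <42 → l++
[4,15] 0+38=38 <42 → l++
[5,15] 5+38=43 >42 → r--
[5,14] 5+35=40 <42 → l++
[6,14] 7+35=42 → found

(7, 35)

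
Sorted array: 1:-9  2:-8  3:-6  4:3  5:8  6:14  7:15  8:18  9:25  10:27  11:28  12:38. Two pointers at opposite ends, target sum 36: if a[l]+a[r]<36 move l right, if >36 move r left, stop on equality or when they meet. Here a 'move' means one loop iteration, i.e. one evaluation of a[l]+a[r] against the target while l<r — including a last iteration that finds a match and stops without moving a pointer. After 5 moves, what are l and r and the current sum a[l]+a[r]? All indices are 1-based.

l=5, r=11, sum=36

l=1 r=12: -9+38=29 <36, l++
l=2 r=12: -8+38=30 <36, l++
l=3 r=12: -6+38=32 <36, l++
l=4 r=12: 3+38=41 >36, r--
l=4 r=11: 3+28=31 <36, l++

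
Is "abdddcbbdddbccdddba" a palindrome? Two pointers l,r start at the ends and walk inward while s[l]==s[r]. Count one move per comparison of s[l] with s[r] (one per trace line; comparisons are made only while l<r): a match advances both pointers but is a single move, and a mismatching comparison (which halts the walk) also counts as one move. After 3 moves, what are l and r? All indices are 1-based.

l=4, r=16

l=1 r=19: 'a'=='a', l++,r--
l=2 r=18: 'b'=='b', l++,r--
l=3 r=17: 'd'=='d', l++,r--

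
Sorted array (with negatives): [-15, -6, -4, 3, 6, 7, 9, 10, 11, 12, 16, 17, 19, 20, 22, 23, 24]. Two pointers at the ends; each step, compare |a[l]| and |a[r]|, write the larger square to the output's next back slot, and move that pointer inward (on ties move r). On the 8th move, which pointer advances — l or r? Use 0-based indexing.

l

[0,16] |-15|<=|24| out[16]=576 → r--
[0,15] |-15|<=|23| out[15]=529 → r--
[0,14] |-15|<=|22| out[14]=484 → r--
[0,13] |-15|<=|20| out[13]=400 → r--
[0,12] |-15|<=|19| out[12]=361 → r--
[0,11] |-15|<=|17| out[11]=289 → r--
[0,10] |-15|<=|16| out[10]=256 → r--
[0,9] |-15|>|12| out[9]=225 → l++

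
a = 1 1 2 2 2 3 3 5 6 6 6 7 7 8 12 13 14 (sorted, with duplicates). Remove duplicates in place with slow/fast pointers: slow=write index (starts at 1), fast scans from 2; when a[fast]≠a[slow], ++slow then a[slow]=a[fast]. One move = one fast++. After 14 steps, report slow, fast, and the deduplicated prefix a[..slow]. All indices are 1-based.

slow=8, fast=16, prefix=[1, 2, 3, 5, 6, 7, 8, 12]

(s=1,f=2) a[fast]=1=a[slow] dup → fast++
(s=1,f=3) a[fast]=2≠a[slow]=1 write a[2]=2 → slow++,fast++
(s=2,f=4) a[fast]=2=a[slow] dup → fast++
(s=2,f=5) a[fast]=2=a[slow] dup → fast++
(s=2,f=6) a[fast]=3≠a[slow]=2 write a[3]=3 → slow++,fast++
(s=3,f=7) a[fast]=3=a[slow] dup → fast++
(s=3,f=8) a[fast]=5≠a[slow]=3 write a[4]=5 → slow++,fast++
(s=4,f=9) a[fast]=6≠a[slow]=5 write a[5]=6 → slow++,fast++
(s=5,f=10) a[fast]=6=a[slow] dup → fast++
(s=5,f=11) a[fast]=6=a[slow] dup → fast++
(s=5,f=12) a[fast]=7≠a[slow]=6 write a[6]=7 → slow++,fast++
(s=6,f=13) a[fast]=7=a[slow] dup → fast++
(s=6,f=14) a[fast]=8≠a[slow]=7 write a[7]=8 → slow++,fast++
(s=7,f=15) a[fast]=12≠a[slow]=8 write a[8]=12 → slow++,fast++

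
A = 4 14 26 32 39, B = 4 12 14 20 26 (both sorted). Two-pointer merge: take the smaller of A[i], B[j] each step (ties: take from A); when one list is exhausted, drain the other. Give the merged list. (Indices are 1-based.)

[4, 4, 12, 14, 14, 20, 26, 26, 32, 39]

i=1 j=1: A[i]=4<=B[j]=4 take 4, i++
i=2 j=1: A[i]=14>B[j]=4 take 4, j++
i=2 j=2: A[i]=14>B[j]=12 take 12, j++
i=2 j=3: A[i]=14<=B[j]=14 take 14, i++
i=3 j=3: A[i]=26>B[j]=14 take 14, j++
i=3 j=4: A[i]=26>B[j]=20 take 20, j++
i=3 j=5: A[i]=26<=B[j]=26 take 26, i++
i=4 j=5: A[i]=32>B[j]=26 take 26, j++
i=4 j=6: B done, take A[i]=32, i++
i=5 j=6: B done, take A[i]=39, i++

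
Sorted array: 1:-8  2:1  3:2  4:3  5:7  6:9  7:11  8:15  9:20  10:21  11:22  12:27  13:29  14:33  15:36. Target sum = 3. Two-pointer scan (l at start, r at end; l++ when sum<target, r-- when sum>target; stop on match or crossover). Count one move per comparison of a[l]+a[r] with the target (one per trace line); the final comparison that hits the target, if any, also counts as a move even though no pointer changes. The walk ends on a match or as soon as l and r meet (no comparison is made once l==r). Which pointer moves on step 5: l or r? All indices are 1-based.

r

[1,15] -8+36=28 >3 → r--
[1,14] -8+33=25 >3 → r--
[1,13] -8+29=21 >3 → r--
[1,12] -8+27=19 >3 → r--
[1,11] -8+22=14 >3 → r--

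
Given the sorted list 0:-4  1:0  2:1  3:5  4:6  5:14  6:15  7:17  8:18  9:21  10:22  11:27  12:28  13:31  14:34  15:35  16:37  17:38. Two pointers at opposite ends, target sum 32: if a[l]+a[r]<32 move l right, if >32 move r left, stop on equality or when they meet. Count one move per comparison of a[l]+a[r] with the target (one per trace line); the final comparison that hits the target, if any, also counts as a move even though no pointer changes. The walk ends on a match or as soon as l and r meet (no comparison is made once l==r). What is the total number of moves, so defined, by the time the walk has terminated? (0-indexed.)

l=0 r=17: -4+38=34 >32, r--
l=0 r=16: -4+37=33 >32, r--
l=0 r=15: -4+35=31 <32, l++
l=1 r=15: 0+35=35 >32, r--
l=1 r=14: 0+34=34 >32, r--
l=1 r=13: 0+31=31 <32, l++
l=2 r=13: 1+31=32, found

7 moves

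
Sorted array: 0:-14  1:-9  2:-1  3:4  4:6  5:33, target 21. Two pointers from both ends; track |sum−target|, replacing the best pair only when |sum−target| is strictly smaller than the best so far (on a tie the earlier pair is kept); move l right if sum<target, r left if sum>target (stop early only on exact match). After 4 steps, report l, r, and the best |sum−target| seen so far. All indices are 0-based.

l=3, r=4, best |Δ|=2

l=0 r=5: -14+33=19 d=2 *, l++
l=1 r=5: -9+33=24 d=3, r--
l=1 r=4: -9+6=-3 d=24, l++
l=2 r=4: -1+6=5 d=16, l++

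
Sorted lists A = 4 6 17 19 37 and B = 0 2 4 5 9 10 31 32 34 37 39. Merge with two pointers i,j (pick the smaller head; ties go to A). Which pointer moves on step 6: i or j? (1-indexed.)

i=1 j=1: A[i]=4>B[j]=0 take 0, j++
i=1 j=2: A[i]=4>B[j]=2 take 2, j++
i=1 j=3: A[i]=4<=B[j]=4 take 4, i++
i=2 j=3: A[i]=6>B[j]=4 take 4, j++
i=2 j=4: A[i]=6>B[j]=5 take 5, j++
i=2 j=5: A[i]=6<=B[j]=9 take 6, i++

i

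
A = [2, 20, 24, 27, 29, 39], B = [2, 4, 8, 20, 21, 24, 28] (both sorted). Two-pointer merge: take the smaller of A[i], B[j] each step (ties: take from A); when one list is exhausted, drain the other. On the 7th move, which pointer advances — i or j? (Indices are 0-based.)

j

[i=0,j=0] A[i]=2<=B[j]=2 take 2 → i++
[i=1,j=0] A[i]=20>B[j]=2 take 2 → j++
[i=1,j=1] A[i]=20>B[j]=4 take 4 → j++
[i=1,j=2] A[i]=20>B[j]=8 take 8 → j++
[i=1,j=3] A[i]=20<=B[j]=20 take 20 → i++
[i=2,j=3] A[i]=24>B[j]=20 take 20 → j++
[i=2,j=4] A[i]=24>B[j]=21 take 21 → j++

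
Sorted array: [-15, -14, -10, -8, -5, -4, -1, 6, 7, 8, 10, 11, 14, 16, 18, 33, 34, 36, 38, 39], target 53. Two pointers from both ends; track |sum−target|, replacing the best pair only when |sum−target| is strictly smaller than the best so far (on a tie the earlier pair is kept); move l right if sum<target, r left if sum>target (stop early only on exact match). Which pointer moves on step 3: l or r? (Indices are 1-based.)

l

l=1 r=20: -15+39=24 d=29 *, l++
l=2 r=20: -14+39=25 d=28 *, l++
l=3 r=20: -10+39=29 d=24 *, l++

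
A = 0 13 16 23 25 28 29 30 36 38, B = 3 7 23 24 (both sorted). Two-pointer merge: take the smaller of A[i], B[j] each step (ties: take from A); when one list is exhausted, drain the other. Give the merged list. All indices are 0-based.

[0, 3, 7, 13, 16, 23, 23, 24, 25, 28, 29, 30, 36, 38]

i=0 j=0: A[i]=0<=B[j]=3 take 0, i++
i=1 j=0: A[i]=13>B[j]=3 take 3, j++
i=1 j=1: A[i]=13>B[j]=7 take 7, j++
i=1 j=2: A[i]=13<=B[j]=23 take 13, i++
i=2 j=2: A[i]=16<=B[j]=23 take 16, i++
i=3 j=2: A[i]=23<=B[j]=23 take 23, i++
i=4 j=2: A[i]=25>B[j]=23 take 23, j++
i=4 j=3: A[i]=25>B[j]=24 take 24, j++
i=4 j=4: B done, take A[i]=25, i++
i=5 j=4: B done, take A[i]=28, i++
i=6 j=4: B done, take A[i]=29, i++
i=7 j=4: B done, take A[i]=30, i++
i=8 j=4: B done, take A[i]=36, i++
i=9 j=4: B done, take A[i]=38, i++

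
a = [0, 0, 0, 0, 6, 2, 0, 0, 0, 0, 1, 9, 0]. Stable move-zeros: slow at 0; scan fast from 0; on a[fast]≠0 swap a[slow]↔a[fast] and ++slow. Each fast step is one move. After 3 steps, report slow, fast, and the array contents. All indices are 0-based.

slow=0, fast=3, a=[0, 0, 0, 0, 6, 2, 0, 0, 0, 0, 1, 9, 0]

(s=0,f=0) a[fast]=0 → fast++
(s=0,f=1) a[fast]=0 → fast++
(s=0,f=2) a[fast]=0 → fast++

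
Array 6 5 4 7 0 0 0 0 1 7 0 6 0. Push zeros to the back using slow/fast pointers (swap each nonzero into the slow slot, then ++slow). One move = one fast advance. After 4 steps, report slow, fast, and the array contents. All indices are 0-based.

(s=0,f=0) a[fast]=6≠0 swap→a[0]=6 → slow++,fast++
(s=1,f=1) a[fast]=5≠0 swap→a[1]=5 → slow++,fast++
(s=2,f=2) a[fast]=4≠0 swap→a[2]=4 → slow++,fast++
(s=3,f=3) a[fast]=7≠0 swap→a[3]=7 → slow++,fast++

slow=4, fast=4, a=[6, 5, 4, 7, 0, 0, 0, 0, 1, 7, 0, 6, 0]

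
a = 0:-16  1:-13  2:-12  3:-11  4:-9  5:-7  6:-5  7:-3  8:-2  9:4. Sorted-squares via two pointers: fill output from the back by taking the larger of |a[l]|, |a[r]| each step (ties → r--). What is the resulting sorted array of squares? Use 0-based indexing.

[4, 9, 16, 25, 49, 81, 121, 144, 169, 256]

[0,9] |-16|>|4| out[9]=256 → l++
[1,9] |-13|>|4| out[8]=169 → l++
[2,9] |-12|>|4| out[7]=144 → l++
[3,9] |-11|>|4| out[6]=121 → l++
[4,9] |-9|>|4| out[5]=81 → l++
[5,9] |-7|>|4| out[4]=49 → l++
[6,9] |-5|>|4| out[3]=25 → l++
[7,9] |-3|<=|4| out[2]=16 → r--
[7,8] |-3|>|-2| out[1]=9 → l++
[8,8] |-2|<=|-2| out[0]=4 → r--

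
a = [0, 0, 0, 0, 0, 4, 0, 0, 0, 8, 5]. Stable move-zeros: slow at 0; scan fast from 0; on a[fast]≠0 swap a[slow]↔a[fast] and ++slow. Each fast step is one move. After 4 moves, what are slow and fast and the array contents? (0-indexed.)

slow=0, fast=4, a=[0, 0, 0, 0, 0, 4, 0, 0, 0, 8, 5]

(s=0,f=0) a[fast]=0 → fast++
(s=0,f=1) a[fast]=0 → fast++
(s=0,f=2) a[fast]=0 → fast++
(s=0,f=3) a[fast]=0 → fast++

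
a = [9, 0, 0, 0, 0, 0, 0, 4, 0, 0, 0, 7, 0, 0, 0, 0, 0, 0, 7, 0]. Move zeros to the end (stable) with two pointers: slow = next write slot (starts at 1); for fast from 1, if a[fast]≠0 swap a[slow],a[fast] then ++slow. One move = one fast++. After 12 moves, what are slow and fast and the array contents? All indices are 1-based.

slow=4, fast=13, a=[9, 4, 7, 0, 0, 0, 0, 0, 0, 0, 0, 0, 0, 0, 0, 0, 0, 0, 7, 0]

slow=1 fast=1: a[fast]=9≠0 swap→a[1]=9, slow++,fast++
slow=2 fast=2: a[fast]=0, fast++
slow=2 fast=3: a[fast]=0, fast++
slow=2 fast=4: a[fast]=0, fast++
slow=2 fast=5: a[fast]=0, fast++
slow=2 fast=6: a[fast]=0, fast++
slow=2 fast=7: a[fast]=0, fast++
slow=2 fast=8: a[fast]=4≠0 swap→a[2]=4, slow++,fast++
slow=3 fast=9: a[fast]=0, fast++
slow=3 fast=10: a[fast]=0, fast++
slow=3 fast=11: a[fast]=0, fast++
slow=3 fast=12: a[fast]=7≠0 swap→a[3]=7, slow++,fast++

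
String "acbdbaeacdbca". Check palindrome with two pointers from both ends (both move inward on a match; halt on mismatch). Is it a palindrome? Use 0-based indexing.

[0,12] 'a'=='a' → l++,r--
[1,11] 'c'=='c' → l++,r--
[2,10] 'b'=='b' → l++,r--
[3,9] 'd'=='d' → l++,r--
[4,8] 'b'!='c' → stop

not a palindrome (mismatch at 4,8)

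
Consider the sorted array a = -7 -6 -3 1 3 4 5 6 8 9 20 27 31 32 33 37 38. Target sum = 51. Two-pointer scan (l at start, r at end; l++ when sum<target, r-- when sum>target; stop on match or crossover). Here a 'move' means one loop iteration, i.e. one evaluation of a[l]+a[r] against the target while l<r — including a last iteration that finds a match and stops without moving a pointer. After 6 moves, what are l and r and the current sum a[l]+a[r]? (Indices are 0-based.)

l=0 r=16: -7+38=31 <51, l++
l=1 r=16: -6+38=32 <51, l++
l=2 r=16: -3+38=35 <51, l++
l=3 r=16: 1+38=39 <51, l++
l=4 r=16: 3+38=41 <51, l++
l=5 r=16: 4+38=42 <51, l++

l=6, r=16, sum=43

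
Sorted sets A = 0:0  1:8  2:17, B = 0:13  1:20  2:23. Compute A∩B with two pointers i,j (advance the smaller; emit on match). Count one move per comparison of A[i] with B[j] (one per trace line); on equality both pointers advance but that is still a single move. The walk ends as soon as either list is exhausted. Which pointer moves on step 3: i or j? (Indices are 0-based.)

[i=0,j=0] 0<13 → i++
[i=1,j=0] 8<13 → i++
[i=2,j=0] 17>13 → j++

j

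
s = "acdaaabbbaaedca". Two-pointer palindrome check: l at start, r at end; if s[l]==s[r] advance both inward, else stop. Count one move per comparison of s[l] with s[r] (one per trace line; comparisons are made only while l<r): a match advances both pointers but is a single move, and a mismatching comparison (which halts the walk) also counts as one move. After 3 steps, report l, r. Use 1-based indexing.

l=4, r=12

[1,15] 'a'=='a' → l++,r--
[2,14] 'c'=='c' → l++,r--
[3,13] 'd'=='d' → l++,r--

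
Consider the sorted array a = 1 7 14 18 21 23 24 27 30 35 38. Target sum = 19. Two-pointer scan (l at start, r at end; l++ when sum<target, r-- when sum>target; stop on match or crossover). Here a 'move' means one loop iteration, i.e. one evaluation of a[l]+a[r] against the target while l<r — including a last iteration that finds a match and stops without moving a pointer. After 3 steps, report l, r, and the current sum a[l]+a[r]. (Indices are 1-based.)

[1,11] 1+38=39 >19 → r--
[1,10] 1+35=36 >19 → r--
[1,9] 1+30=31 >19 → r--

l=1, r=8, sum=28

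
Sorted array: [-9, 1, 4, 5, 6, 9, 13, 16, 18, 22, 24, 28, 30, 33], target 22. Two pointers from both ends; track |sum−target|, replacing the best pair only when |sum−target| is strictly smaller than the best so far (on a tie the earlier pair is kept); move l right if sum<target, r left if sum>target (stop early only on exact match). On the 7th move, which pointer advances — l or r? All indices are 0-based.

l=0 r=13: -9+33=24 d=2 *, r--
l=0 r=12: -9+30=21 d=1 *, l++
l=1 r=12: 1+30=31 d=9, r--
l=1 r=11: 1+28=29 d=7, r--
l=1 r=10: 1+24=25 d=3, r--
l=1 r=9: 1+22=23 d=1, r--
l=1 r=8: 1+18=19 d=3, l++

l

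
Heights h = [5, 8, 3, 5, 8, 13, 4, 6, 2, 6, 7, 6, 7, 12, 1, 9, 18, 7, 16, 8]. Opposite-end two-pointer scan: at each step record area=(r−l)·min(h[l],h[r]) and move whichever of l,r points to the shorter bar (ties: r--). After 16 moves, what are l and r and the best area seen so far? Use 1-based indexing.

[1,20] min(5,8)*19=95 best=95 * → l++
[2,20] min(8,8)*18=144 best=144 * → r--
[2,19] min(8,16)*17=136 best=144 → l++
[3,19] min(3,16)*16=48 best=144 → l++
[4,19] min(5,16)*15=75 best=144 → l++
[5,19] min(8,16)*14=112 best=144 → l++
[6,19] min(13,16)*13=169 best=169 * → l++
[7,19] min(4,16)*12=48 best=169 → l++
[8,19] min(6,16)*11=66 best=169 → l++
[9,19] min(2,16)*10=20 best=169 → l++
[10,19] min(6,16)*9=54 best=169 → l++
[11,19] min(7,16)*8=56 best=169 → l++
[12,19] min(6,16)*7=42 best=169 → l++
[13,19] min(7,16)*6=42 best=169 → l++
[14,19] min(12,16)*5=60 best=169 → l++
[15,19] min(1,16)*4=4 best=169 → l++

l=16, r=19, best area=169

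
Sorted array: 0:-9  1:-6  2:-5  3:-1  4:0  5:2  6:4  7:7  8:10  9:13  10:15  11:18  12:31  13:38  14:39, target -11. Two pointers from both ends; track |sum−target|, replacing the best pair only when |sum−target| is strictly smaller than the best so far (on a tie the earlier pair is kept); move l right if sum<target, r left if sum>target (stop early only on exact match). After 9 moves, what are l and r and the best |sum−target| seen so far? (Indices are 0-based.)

l=0 r=14: -9+39=30 d=41 *, r--
l=0 r=13: -9+38=29 d=40 *, r--
l=0 r=12: -9+31=22 d=33 *, r--
l=0 r=11: -9+18=9 d=20 *, r--
l=0 r=10: -9+15=6 d=17 *, r--
l=0 r=9: -9+13=4 d=15 *, r--
l=0 r=8: -9+10=1 d=12 *, r--
l=0 r=7: -9+7=-2 d=9 *, r--
l=0 r=6: -9+4=-5 d=6 *, r--

l=0, r=5, best |Δ|=6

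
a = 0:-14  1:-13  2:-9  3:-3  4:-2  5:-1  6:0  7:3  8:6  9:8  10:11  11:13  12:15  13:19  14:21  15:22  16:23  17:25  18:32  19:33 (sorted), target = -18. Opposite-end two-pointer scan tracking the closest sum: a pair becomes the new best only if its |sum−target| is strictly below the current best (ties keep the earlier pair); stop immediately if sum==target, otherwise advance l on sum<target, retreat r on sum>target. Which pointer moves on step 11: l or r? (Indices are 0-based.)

l=0 r=19: -14+33=19 d=37 *, r--
l=0 r=18: -14+32=18 d=36 *, r--
l=0 r=17: -14+25=11 d=29 *, r--
l=0 r=16: -14+23=9 d=27 *, r--
l=0 r=15: -14+22=8 d=26 *, r--
l=0 r=14: -14+21=7 d=25 *, r--
l=0 r=13: -14+19=5 d=23 *, r--
l=0 r=12: -14+15=1 d=19 *, r--
l=0 r=11: -14+13=-1 d=17 *, r--
l=0 r=10: -14+11=-3 d=15 *, r--
l=0 r=9: -14+8=-6 d=12 *, r--

r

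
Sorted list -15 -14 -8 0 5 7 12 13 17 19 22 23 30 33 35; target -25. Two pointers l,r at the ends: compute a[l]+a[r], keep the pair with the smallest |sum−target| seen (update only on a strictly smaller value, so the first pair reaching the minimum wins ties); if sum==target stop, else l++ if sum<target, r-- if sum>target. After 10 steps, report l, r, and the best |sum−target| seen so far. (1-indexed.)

[1,15] -15+35=20 d=45 * → r--
[1,14] -15+33=18 d=43 * → r--
[1,13] -15+30=15 d=40 * → r--
[1,12] -15+23=8 d=33 * → r--
[1,11] -15+22=7 d=32 * → r--
[1,10] -15+19=4 d=29 * → r--
[1,9] -15+17=2 d=27 * → r--
[1,8] -15+13=-2 d=23 * → r--
[1,7] -15+12=-3 d=22 * → r--
[1,6] -15+7=-8 d=17 * → r--

l=1, r=5, best |Δ|=17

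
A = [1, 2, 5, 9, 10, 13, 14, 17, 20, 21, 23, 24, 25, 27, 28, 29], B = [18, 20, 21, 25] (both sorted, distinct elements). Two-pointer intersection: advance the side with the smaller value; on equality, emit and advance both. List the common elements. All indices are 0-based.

[i=0,j=0] 1<18 → i++
[i=1,j=0] 2<18 → i++
[i=2,j=0] 5<18 → i++
[i=3,j=0] 9<18 → i++
[i=4,j=0] 10<18 → i++
[i=5,j=0] 13<18 → i++
[i=6,j=0] 14<18 → i++
[i=7,j=0] 17<18 → i++
[i=8,j=0] 20>18 → j++
[i=8,j=1] 20==20 emit → i++,j++
[i=9,j=2] 21==21 emit → i++,j++
[i=10,j=3] 23<25 → i++
[i=11,j=3] 24<25 → i++
[i=12,j=3] 25==25 emit → i++,j++

intersection = [20, 21, 25]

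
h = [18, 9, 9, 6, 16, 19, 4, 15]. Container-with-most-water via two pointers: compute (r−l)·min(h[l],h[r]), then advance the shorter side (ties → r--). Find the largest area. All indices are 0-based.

max area = 105

l=0 r=7: min(18,15)*7=105 best=105 *, r--
l=0 r=6: min(18,4)*6=24 best=105, r--
l=0 r=5: min(18,19)*5=90 best=105, l++
l=1 r=5: min(9,19)*4=36 best=105, l++
l=2 r=5: min(9,19)*3=27 best=105, l++
l=3 r=5: min(6,19)*2=12 best=105, l++
l=4 r=5: min(16,19)*1=16 best=105, l++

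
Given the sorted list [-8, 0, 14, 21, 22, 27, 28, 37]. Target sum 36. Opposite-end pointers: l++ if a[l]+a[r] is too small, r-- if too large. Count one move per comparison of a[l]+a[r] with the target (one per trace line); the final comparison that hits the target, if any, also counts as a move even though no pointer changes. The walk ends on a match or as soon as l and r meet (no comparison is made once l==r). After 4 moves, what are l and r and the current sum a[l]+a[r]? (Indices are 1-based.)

l=3, r=6, sum=41

l=1 r=8: -8+37=29 <36, l++
l=2 r=8: 0+37=37 >36, r--
l=2 r=7: 0+28=28 <36, l++
l=3 r=7: 14+28=42 >36, r--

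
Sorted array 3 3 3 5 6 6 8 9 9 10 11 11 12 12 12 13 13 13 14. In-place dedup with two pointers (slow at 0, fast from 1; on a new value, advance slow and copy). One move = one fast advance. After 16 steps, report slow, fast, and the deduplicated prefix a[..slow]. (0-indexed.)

slow=8, fast=17, prefix=[3, 5, 6, 8, 9, 10, 11, 12, 13]

(s=0,f=1) a[fast]=3=a[slow] dup → fast++
(s=0,f=2) a[fast]=3=a[slow] dup → fast++
(s=0,f=3) a[fast]=5≠a[slow]=3 write a[1]=5 → slow++,fast++
(s=1,f=4) a[fast]=6≠a[slow]=5 write a[2]=6 → slow++,fast++
(s=2,f=5) a[fast]=6=a[slow] dup → fast++
(s=2,f=6) a[fast]=8≠a[slow]=6 write a[3]=8 → slow++,fast++
(s=3,f=7) a[fast]=9≠a[slow]=8 write a[4]=9 → slow++,fast++
(s=4,f=8) a[fast]=9=a[slow] dup → fast++
(s=4,f=9) a[fast]=10≠a[slow]=9 write a[5]=10 → slow++,fast++
(s=5,f=10) a[fast]=11≠a[slow]=10 write a[6]=11 → slow++,fast++
(s=6,f=11) a[fast]=11=a[slow] dup → fast++
(s=6,f=12) a[fast]=12≠a[slow]=11 write a[7]=12 → slow++,fast++
(s=7,f=13) a[fast]=12=a[slow] dup → fast++
(s=7,f=14) a[fast]=12=a[slow] dup → fast++
(s=7,f=15) a[fast]=13≠a[slow]=12 write a[8]=13 → slow++,fast++
(s=8,f=16) a[fast]=13=a[slow] dup → fast++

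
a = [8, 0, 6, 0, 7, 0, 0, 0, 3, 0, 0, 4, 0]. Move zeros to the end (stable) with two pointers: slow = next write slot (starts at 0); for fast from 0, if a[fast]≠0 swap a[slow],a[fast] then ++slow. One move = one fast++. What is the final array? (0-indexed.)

[8, 6, 7, 3, 4, 0, 0, 0, 0, 0, 0, 0, 0]

slow=0 fast=0: a[fast]=8≠0 swap→a[0]=8, slow++,fast++
slow=1 fast=1: a[fast]=0, fast++
slow=1 fast=2: a[fast]=6≠0 swap→a[1]=6, slow++,fast++
slow=2 fast=3: a[fast]=0, fast++
slow=2 fast=4: a[fast]=7≠0 swap→a[2]=7, slow++,fast++
slow=3 fast=5: a[fast]=0, fast++
slow=3 fast=6: a[fast]=0, fast++
slow=3 fast=7: a[fast]=0, fast++
slow=3 fast=8: a[fast]=3≠0 swap→a[3]=3, slow++,fast++
slow=4 fast=9: a[fast]=0, fast++
slow=4 fast=10: a[fast]=0, fast++
slow=4 fast=11: a[fast]=4≠0 swap→a[4]=4, slow++,fast++
slow=5 fast=12: a[fast]=0, fast++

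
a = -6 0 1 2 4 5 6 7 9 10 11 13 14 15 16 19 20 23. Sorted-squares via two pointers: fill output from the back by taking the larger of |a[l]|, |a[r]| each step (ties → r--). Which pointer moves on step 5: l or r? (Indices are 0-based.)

[0,17] |-6|<=|23| out[17]=529 → r--
[0,16] |-6|<=|20| out[16]=400 → r--
[0,15] |-6|<=|19| out[15]=361 → r--
[0,14] |-6|<=|16| out[14]=256 → r--
[0,13] |-6|<=|15| out[13]=225 → r--

r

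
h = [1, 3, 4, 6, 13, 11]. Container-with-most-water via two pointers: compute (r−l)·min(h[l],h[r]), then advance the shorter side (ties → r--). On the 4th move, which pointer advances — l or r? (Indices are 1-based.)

l

l=1 r=6: min(1,11)*5=5 best=5 *, l++
l=2 r=6: min(3,11)*4=12 best=12 *, l++
l=3 r=6: min(4,11)*3=12 best=12, l++
l=4 r=6: min(6,11)*2=12 best=12, l++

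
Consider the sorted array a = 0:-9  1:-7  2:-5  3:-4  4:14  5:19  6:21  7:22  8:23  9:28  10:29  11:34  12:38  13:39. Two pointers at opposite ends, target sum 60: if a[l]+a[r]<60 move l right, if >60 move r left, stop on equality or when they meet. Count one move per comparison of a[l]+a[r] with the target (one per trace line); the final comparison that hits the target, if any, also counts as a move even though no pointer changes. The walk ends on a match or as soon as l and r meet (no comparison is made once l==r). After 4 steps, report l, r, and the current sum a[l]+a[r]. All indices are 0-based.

[0,13] -9+39=30 <60 → l++
[1,13] -7+39=32 <60 → l++
[2,13] -5+39=34 <60 → l++
[3,13] -4+39=35 <60 → l++

l=4, r=13, sum=53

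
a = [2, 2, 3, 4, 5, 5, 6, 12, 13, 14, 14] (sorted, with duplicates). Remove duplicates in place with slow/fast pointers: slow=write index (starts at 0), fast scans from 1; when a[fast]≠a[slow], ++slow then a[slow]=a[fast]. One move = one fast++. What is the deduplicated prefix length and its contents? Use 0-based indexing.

slow=0 fast=1: a[fast]=2=a[slow] dup, fast++
slow=0 fast=2: a[fast]=3≠a[slow]=2 write a[1]=3, slow++,fast++
slow=1 fast=3: a[fast]=4≠a[slow]=3 write a[2]=4, slow++,fast++
slow=2 fast=4: a[fast]=5≠a[slow]=4 write a[3]=5, slow++,fast++
slow=3 fast=5: a[fast]=5=a[slow] dup, fast++
slow=3 fast=6: a[fast]=6≠a[slow]=5 write a[4]=6, slow++,fast++
slow=4 fast=7: a[fast]=12≠a[slow]=6 write a[5]=12, slow++,fast++
slow=5 fast=8: a[fast]=13≠a[slow]=12 write a[6]=13, slow++,fast++
slow=6 fast=9: a[fast]=14≠a[slow]=13 write a[7]=14, slow++,fast++
slow=7 fast=10: a[fast]=14=a[slow] dup, fast++

length 8; prefix = [2, 3, 4, 5, 6, 12, 13, 14]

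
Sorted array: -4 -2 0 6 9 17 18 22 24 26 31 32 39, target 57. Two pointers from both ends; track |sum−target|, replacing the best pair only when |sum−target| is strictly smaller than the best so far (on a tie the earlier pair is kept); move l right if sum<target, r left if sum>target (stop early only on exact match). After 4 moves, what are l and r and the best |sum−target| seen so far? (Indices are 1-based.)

l=5, r=13, best |Δ|=12

[1,13] -4+39=35 d=22 * → l++
[2,13] -2+39=37 d=20 * → l++
[3,13] 0+39=39 d=18 * → l++
[4,13] 6+39=45 d=12 * → l++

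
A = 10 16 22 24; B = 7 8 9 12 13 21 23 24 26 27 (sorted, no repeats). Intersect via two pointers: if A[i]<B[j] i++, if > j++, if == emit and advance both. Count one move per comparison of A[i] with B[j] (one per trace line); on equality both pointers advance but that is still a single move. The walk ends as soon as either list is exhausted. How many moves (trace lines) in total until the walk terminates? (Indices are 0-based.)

11 moves

i=0 j=0: 10>7, j++
i=0 j=1: 10>8, j++
i=0 j=2: 10>9, j++
i=0 j=3: 10<12, i++
i=1 j=3: 16>12, j++
i=1 j=4: 16>13, j++
i=1 j=5: 16<21, i++
i=2 j=5: 22>21, j++
i=2 j=6: 22<23, i++
i=3 j=6: 24>23, j++
i=3 j=7: 24==24 emit, i++,j++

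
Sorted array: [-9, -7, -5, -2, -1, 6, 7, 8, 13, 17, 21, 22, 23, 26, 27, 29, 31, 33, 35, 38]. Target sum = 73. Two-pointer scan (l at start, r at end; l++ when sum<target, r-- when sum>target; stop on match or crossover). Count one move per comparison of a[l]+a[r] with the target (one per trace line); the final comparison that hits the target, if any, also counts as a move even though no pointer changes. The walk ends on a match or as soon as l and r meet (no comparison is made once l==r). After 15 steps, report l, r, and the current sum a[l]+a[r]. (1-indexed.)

[1,20] -9+38=29 <73 → l++
[2,20] -7+38=31 <73 → l++
[3,20] -5+38=33 <73 → l++
[4,20] -2+38=36 <73 → l++
[5,20] -1+38=37 <73 → l++
[6,20] 6+38=44 <73 → l++
[7,20] 7+38=45 <73 → l++
[8,20] 8+38=46 <73 → l++
[9,20] 13+38=51 <73 → l++
[10,20] 17+38=55 <73 → l++
[11,20] 21+38=59 <73 → l++
[12,20] 22+38=60 <73 → l++
[13,20] 23+38=61 <73 → l++
[14,20] 26+38=64 <73 → l++
[15,20] 27+38=65 <73 → l++

l=16, r=20, sum=67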